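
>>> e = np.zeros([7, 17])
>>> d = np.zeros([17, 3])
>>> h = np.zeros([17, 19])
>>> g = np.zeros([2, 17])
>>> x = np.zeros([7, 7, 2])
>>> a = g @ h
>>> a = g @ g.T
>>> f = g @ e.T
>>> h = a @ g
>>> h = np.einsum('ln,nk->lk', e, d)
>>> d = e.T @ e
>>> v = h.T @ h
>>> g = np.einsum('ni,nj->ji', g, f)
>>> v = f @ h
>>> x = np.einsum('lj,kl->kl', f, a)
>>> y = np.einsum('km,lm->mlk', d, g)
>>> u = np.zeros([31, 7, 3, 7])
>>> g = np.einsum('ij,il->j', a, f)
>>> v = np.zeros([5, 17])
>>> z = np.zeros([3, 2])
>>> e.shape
(7, 17)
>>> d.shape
(17, 17)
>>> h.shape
(7, 3)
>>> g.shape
(2,)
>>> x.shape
(2, 2)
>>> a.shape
(2, 2)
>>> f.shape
(2, 7)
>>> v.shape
(5, 17)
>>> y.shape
(17, 7, 17)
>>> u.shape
(31, 7, 3, 7)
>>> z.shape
(3, 2)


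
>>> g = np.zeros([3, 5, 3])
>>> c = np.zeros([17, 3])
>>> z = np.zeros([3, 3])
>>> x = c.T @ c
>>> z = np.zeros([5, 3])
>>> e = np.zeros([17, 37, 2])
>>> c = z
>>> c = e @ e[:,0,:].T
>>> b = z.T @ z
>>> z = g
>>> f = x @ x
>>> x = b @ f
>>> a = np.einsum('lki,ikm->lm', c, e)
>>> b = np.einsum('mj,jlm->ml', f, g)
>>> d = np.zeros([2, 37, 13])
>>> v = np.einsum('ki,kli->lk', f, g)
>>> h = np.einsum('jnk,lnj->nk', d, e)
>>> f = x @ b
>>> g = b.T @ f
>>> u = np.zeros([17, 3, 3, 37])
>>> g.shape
(5, 5)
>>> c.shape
(17, 37, 17)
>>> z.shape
(3, 5, 3)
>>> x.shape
(3, 3)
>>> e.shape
(17, 37, 2)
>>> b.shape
(3, 5)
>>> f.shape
(3, 5)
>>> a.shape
(17, 2)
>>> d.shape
(2, 37, 13)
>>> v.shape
(5, 3)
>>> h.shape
(37, 13)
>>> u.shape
(17, 3, 3, 37)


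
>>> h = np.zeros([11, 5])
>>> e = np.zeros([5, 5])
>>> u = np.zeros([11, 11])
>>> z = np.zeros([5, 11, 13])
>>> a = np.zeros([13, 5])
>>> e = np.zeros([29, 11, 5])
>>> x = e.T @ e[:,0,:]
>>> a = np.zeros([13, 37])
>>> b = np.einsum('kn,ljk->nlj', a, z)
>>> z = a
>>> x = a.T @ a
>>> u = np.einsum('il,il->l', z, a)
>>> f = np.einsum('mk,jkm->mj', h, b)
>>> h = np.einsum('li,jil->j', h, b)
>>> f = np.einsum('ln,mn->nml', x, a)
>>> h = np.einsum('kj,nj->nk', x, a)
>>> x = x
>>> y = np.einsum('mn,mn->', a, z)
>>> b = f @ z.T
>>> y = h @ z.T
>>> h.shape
(13, 37)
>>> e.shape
(29, 11, 5)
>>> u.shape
(37,)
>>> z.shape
(13, 37)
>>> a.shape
(13, 37)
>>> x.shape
(37, 37)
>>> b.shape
(37, 13, 13)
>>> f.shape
(37, 13, 37)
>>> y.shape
(13, 13)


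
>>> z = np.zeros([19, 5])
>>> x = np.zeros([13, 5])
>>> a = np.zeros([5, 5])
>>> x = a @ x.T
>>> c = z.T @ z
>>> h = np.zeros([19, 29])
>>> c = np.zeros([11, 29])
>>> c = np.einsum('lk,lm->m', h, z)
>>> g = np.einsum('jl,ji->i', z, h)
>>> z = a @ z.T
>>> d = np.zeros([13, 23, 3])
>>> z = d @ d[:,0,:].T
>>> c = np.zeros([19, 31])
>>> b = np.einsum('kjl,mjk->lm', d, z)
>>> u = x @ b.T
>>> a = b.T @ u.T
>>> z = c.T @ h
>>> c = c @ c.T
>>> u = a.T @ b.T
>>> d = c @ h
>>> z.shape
(31, 29)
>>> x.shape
(5, 13)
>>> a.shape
(13, 5)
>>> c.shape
(19, 19)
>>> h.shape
(19, 29)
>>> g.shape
(29,)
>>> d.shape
(19, 29)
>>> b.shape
(3, 13)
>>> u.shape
(5, 3)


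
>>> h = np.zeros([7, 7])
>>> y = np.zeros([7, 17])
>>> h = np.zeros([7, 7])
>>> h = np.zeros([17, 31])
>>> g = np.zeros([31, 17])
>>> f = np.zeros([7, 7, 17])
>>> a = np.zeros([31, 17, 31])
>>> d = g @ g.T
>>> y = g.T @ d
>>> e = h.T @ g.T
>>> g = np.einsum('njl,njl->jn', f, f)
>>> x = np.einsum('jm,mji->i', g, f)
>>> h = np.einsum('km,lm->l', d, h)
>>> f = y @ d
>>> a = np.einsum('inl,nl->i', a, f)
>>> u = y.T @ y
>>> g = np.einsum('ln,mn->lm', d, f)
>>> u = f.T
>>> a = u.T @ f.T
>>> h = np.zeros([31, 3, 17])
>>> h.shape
(31, 3, 17)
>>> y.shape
(17, 31)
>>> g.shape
(31, 17)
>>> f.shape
(17, 31)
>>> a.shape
(17, 17)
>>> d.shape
(31, 31)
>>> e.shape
(31, 31)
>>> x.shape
(17,)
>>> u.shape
(31, 17)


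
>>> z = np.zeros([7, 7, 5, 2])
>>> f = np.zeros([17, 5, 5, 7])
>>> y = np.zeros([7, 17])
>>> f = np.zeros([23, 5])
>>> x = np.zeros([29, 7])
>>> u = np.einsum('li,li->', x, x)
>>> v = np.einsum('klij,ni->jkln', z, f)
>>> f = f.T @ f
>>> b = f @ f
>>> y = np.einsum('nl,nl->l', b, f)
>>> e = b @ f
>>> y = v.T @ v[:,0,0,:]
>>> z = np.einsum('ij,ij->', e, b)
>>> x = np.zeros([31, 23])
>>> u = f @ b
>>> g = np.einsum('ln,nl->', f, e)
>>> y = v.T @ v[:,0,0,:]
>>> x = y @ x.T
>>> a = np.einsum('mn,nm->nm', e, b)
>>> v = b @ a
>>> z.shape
()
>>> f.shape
(5, 5)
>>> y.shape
(23, 7, 7, 23)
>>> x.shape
(23, 7, 7, 31)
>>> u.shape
(5, 5)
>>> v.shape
(5, 5)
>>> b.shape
(5, 5)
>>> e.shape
(5, 5)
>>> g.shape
()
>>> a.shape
(5, 5)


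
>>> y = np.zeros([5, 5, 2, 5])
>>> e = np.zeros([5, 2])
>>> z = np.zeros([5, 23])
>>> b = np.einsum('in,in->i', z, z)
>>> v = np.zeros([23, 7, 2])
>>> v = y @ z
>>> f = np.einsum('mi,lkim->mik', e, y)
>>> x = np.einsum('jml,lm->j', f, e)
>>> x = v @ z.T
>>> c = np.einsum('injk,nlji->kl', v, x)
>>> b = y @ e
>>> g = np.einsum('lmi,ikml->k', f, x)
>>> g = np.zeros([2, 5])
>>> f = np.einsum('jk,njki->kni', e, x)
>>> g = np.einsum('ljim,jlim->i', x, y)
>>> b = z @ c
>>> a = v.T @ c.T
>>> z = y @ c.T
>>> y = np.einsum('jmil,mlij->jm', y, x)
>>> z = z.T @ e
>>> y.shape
(5, 5)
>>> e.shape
(5, 2)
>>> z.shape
(23, 2, 5, 2)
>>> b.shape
(5, 5)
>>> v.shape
(5, 5, 2, 23)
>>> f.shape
(2, 5, 5)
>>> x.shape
(5, 5, 2, 5)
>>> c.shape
(23, 5)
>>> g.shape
(2,)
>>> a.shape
(23, 2, 5, 23)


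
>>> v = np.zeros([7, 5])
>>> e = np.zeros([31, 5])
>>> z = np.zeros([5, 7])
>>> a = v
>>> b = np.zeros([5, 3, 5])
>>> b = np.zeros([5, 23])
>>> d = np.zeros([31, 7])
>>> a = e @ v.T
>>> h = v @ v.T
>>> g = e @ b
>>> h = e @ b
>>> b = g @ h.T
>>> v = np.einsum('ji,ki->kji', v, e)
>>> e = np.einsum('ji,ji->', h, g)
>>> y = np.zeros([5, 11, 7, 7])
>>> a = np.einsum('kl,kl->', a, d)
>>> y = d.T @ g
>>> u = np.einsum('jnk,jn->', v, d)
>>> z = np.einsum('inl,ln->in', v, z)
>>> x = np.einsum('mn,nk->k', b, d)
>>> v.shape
(31, 7, 5)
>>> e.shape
()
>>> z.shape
(31, 7)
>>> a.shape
()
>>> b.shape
(31, 31)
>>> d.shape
(31, 7)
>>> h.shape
(31, 23)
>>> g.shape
(31, 23)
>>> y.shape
(7, 23)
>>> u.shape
()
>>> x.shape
(7,)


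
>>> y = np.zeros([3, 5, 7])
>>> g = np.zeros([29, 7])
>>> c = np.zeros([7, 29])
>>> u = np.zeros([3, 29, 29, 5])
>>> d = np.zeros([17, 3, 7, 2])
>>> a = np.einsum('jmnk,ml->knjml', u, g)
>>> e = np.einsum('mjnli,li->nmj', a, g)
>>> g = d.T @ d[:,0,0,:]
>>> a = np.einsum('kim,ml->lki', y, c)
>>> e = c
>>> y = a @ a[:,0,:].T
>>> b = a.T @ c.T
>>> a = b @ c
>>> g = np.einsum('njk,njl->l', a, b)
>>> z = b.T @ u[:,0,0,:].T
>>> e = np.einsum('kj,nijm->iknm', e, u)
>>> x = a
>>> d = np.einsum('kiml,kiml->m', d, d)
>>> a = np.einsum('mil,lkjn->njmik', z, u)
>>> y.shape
(29, 3, 29)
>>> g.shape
(7,)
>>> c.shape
(7, 29)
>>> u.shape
(3, 29, 29, 5)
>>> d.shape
(7,)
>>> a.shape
(5, 29, 7, 3, 29)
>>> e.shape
(29, 7, 3, 5)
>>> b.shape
(5, 3, 7)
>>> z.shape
(7, 3, 3)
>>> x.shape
(5, 3, 29)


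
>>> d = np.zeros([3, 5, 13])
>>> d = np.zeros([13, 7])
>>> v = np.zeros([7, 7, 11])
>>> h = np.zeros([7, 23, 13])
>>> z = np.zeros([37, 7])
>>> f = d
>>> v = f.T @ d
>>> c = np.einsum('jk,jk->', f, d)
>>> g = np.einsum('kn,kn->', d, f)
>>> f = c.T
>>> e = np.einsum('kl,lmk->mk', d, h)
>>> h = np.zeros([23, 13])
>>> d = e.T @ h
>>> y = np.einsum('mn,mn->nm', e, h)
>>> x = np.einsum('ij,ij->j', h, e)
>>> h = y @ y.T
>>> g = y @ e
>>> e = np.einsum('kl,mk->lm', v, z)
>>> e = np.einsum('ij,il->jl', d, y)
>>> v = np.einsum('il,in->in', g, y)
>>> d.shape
(13, 13)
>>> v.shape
(13, 23)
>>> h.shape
(13, 13)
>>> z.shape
(37, 7)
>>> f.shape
()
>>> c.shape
()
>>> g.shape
(13, 13)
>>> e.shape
(13, 23)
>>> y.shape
(13, 23)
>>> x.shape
(13,)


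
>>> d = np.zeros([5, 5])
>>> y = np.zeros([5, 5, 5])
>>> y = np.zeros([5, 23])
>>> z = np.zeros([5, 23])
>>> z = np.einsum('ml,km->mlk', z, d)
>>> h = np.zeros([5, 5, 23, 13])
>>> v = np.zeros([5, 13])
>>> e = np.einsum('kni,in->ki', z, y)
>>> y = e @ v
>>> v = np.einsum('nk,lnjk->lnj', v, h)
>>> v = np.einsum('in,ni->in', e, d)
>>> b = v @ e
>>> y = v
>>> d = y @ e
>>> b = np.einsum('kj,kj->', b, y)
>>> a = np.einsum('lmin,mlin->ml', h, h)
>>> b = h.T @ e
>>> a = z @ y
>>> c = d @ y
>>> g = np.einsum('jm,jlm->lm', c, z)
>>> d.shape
(5, 5)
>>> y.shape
(5, 5)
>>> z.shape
(5, 23, 5)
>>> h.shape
(5, 5, 23, 13)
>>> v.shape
(5, 5)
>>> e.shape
(5, 5)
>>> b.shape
(13, 23, 5, 5)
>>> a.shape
(5, 23, 5)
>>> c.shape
(5, 5)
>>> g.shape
(23, 5)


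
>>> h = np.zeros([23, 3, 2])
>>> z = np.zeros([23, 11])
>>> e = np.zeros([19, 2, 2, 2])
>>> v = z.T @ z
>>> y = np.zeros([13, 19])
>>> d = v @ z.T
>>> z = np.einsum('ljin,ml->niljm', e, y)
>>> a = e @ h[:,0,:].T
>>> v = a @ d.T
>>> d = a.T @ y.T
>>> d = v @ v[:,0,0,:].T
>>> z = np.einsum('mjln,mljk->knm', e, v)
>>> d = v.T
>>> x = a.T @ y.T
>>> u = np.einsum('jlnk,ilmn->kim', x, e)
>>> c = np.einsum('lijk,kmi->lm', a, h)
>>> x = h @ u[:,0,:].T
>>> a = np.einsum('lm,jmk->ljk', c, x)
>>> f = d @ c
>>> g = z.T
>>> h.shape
(23, 3, 2)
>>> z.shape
(11, 2, 19)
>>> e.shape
(19, 2, 2, 2)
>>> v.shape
(19, 2, 2, 11)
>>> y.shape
(13, 19)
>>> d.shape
(11, 2, 2, 19)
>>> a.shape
(19, 23, 13)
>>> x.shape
(23, 3, 13)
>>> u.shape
(13, 19, 2)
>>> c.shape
(19, 3)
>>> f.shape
(11, 2, 2, 3)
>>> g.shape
(19, 2, 11)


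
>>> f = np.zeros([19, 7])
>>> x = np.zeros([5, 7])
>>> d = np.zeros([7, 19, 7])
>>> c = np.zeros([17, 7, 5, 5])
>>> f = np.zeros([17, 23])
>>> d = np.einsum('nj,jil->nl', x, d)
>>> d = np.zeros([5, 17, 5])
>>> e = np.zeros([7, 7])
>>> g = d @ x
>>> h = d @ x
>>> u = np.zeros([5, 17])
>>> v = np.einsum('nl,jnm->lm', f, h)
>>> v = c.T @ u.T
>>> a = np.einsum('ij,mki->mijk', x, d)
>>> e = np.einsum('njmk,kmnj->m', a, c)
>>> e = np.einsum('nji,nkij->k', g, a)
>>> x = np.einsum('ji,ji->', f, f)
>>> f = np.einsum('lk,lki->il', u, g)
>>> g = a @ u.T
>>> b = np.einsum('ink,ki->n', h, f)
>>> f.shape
(7, 5)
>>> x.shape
()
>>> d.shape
(5, 17, 5)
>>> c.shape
(17, 7, 5, 5)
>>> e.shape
(5,)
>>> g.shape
(5, 5, 7, 5)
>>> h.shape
(5, 17, 7)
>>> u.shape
(5, 17)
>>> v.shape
(5, 5, 7, 5)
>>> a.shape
(5, 5, 7, 17)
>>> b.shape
(17,)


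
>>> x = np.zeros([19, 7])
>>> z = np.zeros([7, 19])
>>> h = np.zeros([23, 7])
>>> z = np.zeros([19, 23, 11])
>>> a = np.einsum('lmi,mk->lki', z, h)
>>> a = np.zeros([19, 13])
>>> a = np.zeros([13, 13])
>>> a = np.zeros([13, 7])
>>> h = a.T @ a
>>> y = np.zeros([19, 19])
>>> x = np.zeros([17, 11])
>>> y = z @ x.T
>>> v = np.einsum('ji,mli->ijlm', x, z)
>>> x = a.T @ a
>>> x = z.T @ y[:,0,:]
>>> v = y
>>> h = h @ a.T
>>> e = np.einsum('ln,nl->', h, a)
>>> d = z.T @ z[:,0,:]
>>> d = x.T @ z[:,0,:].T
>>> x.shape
(11, 23, 17)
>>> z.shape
(19, 23, 11)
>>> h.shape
(7, 13)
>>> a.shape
(13, 7)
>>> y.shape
(19, 23, 17)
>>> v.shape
(19, 23, 17)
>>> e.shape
()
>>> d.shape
(17, 23, 19)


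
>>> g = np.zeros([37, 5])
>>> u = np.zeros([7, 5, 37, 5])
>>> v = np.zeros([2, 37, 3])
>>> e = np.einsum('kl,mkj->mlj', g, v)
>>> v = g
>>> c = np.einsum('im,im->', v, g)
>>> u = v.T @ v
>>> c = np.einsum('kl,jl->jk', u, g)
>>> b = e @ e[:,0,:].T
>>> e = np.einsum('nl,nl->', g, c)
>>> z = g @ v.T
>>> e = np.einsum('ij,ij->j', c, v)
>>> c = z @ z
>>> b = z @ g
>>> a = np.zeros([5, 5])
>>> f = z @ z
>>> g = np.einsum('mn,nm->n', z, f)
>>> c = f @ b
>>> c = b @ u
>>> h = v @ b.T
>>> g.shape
(37,)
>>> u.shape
(5, 5)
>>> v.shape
(37, 5)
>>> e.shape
(5,)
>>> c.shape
(37, 5)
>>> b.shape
(37, 5)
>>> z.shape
(37, 37)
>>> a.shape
(5, 5)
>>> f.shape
(37, 37)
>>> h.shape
(37, 37)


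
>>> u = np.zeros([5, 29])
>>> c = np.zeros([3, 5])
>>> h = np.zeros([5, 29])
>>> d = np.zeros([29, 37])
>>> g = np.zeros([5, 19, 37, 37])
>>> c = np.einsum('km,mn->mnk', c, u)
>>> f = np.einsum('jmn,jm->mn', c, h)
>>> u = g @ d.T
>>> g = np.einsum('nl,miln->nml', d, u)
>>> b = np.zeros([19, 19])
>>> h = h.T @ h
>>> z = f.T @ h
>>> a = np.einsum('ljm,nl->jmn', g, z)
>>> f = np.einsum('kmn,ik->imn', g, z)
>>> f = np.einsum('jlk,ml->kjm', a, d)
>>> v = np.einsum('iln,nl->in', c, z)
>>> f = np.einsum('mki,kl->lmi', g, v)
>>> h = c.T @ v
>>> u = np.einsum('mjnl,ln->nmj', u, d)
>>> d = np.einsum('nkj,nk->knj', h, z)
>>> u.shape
(37, 5, 19)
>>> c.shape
(5, 29, 3)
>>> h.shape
(3, 29, 3)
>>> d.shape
(29, 3, 3)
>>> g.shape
(29, 5, 37)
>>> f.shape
(3, 29, 37)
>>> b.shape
(19, 19)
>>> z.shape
(3, 29)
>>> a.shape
(5, 37, 3)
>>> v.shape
(5, 3)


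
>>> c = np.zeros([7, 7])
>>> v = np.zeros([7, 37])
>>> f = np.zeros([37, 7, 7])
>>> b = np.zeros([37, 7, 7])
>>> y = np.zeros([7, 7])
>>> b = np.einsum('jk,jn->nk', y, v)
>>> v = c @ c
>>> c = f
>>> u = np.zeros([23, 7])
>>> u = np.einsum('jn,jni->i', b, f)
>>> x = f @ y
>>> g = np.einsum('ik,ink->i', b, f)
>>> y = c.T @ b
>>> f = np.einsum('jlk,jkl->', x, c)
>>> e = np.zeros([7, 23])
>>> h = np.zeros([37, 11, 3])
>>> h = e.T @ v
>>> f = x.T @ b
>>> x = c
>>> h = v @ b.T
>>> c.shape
(37, 7, 7)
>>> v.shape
(7, 7)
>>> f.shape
(7, 7, 7)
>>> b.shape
(37, 7)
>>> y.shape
(7, 7, 7)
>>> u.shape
(7,)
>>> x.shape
(37, 7, 7)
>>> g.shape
(37,)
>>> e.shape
(7, 23)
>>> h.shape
(7, 37)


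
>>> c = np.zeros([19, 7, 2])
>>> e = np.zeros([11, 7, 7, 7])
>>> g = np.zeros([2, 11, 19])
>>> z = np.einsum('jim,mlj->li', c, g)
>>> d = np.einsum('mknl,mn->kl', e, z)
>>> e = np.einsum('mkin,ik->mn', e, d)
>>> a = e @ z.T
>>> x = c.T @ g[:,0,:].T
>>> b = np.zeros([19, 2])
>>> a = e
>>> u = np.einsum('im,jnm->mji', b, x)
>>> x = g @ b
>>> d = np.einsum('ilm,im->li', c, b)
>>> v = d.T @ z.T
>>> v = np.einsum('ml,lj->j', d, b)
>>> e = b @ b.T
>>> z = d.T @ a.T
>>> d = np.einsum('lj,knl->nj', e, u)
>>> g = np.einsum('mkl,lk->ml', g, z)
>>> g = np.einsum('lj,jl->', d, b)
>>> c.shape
(19, 7, 2)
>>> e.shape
(19, 19)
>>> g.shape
()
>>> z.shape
(19, 11)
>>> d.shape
(2, 19)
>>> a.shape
(11, 7)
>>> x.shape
(2, 11, 2)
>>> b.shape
(19, 2)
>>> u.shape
(2, 2, 19)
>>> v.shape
(2,)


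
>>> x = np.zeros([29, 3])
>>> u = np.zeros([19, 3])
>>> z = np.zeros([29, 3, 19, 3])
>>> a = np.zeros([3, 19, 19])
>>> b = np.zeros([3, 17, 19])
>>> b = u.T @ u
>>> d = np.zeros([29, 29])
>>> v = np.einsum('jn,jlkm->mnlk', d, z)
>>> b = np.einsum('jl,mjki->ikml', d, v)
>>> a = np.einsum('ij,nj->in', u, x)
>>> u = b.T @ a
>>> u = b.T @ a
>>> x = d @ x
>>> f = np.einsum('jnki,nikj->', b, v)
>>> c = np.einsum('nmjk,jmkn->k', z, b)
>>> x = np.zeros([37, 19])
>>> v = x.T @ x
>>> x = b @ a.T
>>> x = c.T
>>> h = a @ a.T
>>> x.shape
(3,)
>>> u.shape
(29, 3, 3, 29)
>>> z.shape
(29, 3, 19, 3)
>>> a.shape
(19, 29)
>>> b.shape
(19, 3, 3, 29)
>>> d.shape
(29, 29)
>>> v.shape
(19, 19)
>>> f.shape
()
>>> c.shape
(3,)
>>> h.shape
(19, 19)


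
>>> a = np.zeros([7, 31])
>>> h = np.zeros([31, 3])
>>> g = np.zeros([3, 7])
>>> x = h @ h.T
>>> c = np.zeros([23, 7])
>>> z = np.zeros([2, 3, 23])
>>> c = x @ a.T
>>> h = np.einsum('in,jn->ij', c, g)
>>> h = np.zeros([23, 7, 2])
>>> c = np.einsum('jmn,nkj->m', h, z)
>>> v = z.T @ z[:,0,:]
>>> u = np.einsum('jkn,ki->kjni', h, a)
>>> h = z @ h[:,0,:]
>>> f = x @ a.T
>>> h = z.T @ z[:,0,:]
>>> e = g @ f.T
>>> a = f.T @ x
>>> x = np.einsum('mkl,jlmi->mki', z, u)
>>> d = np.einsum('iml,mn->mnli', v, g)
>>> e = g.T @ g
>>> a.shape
(7, 31)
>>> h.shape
(23, 3, 23)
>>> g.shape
(3, 7)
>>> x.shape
(2, 3, 31)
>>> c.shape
(7,)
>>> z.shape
(2, 3, 23)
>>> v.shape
(23, 3, 23)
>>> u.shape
(7, 23, 2, 31)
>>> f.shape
(31, 7)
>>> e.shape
(7, 7)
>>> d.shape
(3, 7, 23, 23)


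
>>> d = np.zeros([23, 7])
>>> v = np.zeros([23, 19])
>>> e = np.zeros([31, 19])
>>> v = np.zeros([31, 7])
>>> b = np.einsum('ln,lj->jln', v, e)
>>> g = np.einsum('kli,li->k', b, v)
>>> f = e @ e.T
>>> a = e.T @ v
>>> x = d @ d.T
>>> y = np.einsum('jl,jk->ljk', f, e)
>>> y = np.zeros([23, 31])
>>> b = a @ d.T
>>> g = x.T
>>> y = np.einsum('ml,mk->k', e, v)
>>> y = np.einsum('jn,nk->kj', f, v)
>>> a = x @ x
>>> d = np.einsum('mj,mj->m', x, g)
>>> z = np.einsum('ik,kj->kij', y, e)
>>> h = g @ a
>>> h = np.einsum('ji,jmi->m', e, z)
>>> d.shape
(23,)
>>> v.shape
(31, 7)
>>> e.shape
(31, 19)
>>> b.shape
(19, 23)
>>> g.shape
(23, 23)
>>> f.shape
(31, 31)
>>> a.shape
(23, 23)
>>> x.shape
(23, 23)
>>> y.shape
(7, 31)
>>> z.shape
(31, 7, 19)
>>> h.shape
(7,)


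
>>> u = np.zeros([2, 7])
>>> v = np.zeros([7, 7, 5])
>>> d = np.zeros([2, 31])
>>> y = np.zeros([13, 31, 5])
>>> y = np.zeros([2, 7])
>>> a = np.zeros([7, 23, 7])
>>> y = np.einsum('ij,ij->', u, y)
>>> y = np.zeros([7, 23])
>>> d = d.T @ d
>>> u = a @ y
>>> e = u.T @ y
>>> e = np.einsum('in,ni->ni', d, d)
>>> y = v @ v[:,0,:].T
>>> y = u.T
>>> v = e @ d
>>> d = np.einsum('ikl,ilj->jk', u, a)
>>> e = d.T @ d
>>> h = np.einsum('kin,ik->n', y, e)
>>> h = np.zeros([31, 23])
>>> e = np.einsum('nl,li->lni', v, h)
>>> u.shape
(7, 23, 23)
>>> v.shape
(31, 31)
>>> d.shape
(7, 23)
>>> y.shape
(23, 23, 7)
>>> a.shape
(7, 23, 7)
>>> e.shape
(31, 31, 23)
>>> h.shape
(31, 23)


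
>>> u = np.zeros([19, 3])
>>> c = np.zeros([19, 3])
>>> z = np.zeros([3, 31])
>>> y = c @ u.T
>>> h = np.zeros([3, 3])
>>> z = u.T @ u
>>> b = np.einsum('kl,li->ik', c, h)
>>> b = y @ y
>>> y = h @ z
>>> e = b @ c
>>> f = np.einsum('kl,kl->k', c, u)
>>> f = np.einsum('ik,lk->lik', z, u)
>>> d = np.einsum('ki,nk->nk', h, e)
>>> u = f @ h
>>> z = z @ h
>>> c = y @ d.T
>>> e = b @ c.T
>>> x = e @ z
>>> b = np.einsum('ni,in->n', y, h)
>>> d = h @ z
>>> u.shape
(19, 3, 3)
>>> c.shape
(3, 19)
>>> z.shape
(3, 3)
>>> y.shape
(3, 3)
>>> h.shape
(3, 3)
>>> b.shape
(3,)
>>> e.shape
(19, 3)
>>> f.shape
(19, 3, 3)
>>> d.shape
(3, 3)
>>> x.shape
(19, 3)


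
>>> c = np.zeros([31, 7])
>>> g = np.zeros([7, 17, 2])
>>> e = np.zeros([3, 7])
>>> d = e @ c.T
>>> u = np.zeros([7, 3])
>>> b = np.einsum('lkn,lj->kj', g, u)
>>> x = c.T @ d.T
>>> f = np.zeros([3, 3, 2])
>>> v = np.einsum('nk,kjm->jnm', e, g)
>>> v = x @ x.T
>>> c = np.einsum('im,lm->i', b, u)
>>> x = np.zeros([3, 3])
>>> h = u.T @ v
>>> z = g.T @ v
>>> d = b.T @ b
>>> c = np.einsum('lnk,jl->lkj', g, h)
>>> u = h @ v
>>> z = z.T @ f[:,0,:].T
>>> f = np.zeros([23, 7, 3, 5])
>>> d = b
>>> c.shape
(7, 2, 3)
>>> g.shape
(7, 17, 2)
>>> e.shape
(3, 7)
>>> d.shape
(17, 3)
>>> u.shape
(3, 7)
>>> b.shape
(17, 3)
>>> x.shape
(3, 3)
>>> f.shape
(23, 7, 3, 5)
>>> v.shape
(7, 7)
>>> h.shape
(3, 7)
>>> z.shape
(7, 17, 3)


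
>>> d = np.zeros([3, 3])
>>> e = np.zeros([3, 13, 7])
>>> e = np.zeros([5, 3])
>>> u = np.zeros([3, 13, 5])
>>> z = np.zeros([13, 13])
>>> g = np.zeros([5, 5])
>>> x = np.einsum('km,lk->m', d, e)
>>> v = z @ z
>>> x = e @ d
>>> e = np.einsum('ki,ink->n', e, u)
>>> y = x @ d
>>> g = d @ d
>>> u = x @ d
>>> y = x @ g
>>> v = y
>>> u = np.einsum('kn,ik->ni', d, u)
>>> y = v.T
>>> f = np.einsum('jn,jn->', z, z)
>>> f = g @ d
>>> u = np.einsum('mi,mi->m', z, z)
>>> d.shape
(3, 3)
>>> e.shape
(13,)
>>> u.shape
(13,)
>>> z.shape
(13, 13)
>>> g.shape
(3, 3)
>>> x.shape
(5, 3)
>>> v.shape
(5, 3)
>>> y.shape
(3, 5)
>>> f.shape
(3, 3)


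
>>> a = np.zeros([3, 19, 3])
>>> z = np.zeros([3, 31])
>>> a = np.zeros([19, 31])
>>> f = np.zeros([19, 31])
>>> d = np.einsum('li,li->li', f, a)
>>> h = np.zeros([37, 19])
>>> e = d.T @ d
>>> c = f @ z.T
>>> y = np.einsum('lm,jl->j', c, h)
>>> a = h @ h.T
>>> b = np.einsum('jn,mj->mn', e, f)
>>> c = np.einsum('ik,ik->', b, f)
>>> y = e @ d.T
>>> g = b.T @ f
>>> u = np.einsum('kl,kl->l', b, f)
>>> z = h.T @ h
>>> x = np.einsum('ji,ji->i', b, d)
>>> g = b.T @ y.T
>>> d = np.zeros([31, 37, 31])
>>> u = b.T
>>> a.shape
(37, 37)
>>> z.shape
(19, 19)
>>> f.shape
(19, 31)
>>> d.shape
(31, 37, 31)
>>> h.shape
(37, 19)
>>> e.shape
(31, 31)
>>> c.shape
()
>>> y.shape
(31, 19)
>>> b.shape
(19, 31)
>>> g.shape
(31, 31)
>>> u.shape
(31, 19)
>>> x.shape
(31,)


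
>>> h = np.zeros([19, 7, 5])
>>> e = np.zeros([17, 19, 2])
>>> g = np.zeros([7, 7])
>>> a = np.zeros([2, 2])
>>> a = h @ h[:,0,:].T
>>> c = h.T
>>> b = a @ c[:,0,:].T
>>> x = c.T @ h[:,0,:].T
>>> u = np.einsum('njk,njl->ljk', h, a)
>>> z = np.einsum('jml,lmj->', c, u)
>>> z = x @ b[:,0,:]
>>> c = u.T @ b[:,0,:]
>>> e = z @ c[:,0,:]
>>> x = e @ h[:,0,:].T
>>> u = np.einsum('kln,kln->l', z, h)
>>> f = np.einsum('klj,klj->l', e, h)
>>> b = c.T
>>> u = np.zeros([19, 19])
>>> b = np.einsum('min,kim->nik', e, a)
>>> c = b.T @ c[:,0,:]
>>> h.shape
(19, 7, 5)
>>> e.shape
(19, 7, 5)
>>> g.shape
(7, 7)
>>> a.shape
(19, 7, 19)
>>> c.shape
(19, 7, 5)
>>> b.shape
(5, 7, 19)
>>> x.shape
(19, 7, 19)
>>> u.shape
(19, 19)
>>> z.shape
(19, 7, 5)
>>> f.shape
(7,)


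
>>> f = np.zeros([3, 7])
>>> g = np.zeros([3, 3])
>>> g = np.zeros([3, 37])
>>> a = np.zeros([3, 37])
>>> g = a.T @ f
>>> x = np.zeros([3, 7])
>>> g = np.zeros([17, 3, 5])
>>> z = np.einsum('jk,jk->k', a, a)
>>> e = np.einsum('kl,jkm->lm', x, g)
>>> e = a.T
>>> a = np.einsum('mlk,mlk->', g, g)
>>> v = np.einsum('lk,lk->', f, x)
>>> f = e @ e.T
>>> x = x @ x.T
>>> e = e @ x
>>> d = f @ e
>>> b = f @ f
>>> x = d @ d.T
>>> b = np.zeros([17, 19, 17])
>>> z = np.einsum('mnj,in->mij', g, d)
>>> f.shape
(37, 37)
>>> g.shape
(17, 3, 5)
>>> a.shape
()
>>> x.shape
(37, 37)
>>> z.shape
(17, 37, 5)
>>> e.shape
(37, 3)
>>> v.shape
()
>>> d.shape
(37, 3)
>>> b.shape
(17, 19, 17)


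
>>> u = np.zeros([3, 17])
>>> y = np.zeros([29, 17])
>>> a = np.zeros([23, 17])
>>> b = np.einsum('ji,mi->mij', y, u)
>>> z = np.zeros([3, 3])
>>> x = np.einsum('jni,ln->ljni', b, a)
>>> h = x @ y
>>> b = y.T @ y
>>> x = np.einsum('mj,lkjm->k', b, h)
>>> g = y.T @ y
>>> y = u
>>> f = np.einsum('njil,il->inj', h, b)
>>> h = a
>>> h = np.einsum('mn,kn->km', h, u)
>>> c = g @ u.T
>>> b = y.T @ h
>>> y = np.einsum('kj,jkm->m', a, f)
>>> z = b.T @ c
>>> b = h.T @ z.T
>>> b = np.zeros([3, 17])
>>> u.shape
(3, 17)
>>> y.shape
(3,)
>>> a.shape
(23, 17)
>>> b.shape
(3, 17)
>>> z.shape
(23, 3)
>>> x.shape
(3,)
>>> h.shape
(3, 23)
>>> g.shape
(17, 17)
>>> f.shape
(17, 23, 3)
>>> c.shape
(17, 3)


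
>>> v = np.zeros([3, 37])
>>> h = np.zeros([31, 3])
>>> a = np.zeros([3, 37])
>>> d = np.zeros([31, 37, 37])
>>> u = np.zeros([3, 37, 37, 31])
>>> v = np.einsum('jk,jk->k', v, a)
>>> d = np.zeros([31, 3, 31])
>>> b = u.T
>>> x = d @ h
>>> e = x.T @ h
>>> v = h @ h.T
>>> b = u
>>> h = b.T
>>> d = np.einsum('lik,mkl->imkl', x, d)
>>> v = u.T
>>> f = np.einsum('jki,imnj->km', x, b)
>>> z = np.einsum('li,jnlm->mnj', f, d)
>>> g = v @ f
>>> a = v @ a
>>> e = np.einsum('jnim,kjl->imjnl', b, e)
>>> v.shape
(31, 37, 37, 3)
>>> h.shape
(31, 37, 37, 3)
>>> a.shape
(31, 37, 37, 37)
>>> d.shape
(3, 31, 3, 31)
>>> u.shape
(3, 37, 37, 31)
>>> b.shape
(3, 37, 37, 31)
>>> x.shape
(31, 3, 3)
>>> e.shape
(37, 31, 3, 37, 3)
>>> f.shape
(3, 37)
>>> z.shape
(31, 31, 3)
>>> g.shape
(31, 37, 37, 37)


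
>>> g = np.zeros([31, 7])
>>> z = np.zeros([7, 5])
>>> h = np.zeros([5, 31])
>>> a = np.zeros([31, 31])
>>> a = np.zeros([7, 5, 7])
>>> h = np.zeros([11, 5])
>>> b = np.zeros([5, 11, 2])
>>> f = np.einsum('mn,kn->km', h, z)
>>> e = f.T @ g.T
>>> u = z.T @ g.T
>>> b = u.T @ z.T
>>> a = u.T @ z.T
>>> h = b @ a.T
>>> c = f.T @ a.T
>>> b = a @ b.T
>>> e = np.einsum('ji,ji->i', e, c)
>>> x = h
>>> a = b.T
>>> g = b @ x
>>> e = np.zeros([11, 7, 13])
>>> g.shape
(31, 31)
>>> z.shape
(7, 5)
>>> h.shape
(31, 31)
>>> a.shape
(31, 31)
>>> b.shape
(31, 31)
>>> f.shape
(7, 11)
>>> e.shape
(11, 7, 13)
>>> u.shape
(5, 31)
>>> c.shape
(11, 31)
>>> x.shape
(31, 31)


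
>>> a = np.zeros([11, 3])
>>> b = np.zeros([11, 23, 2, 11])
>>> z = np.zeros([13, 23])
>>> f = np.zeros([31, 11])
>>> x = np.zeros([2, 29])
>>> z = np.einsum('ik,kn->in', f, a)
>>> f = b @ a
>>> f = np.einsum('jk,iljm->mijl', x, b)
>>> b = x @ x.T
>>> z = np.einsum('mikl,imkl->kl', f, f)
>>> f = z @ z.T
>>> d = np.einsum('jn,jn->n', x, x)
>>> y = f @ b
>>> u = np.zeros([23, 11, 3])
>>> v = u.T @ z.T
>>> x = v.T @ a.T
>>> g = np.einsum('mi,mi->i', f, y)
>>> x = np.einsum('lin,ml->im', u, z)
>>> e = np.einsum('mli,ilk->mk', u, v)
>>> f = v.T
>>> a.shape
(11, 3)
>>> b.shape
(2, 2)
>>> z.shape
(2, 23)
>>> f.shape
(2, 11, 3)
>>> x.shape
(11, 2)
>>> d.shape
(29,)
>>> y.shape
(2, 2)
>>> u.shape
(23, 11, 3)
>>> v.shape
(3, 11, 2)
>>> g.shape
(2,)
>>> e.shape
(23, 2)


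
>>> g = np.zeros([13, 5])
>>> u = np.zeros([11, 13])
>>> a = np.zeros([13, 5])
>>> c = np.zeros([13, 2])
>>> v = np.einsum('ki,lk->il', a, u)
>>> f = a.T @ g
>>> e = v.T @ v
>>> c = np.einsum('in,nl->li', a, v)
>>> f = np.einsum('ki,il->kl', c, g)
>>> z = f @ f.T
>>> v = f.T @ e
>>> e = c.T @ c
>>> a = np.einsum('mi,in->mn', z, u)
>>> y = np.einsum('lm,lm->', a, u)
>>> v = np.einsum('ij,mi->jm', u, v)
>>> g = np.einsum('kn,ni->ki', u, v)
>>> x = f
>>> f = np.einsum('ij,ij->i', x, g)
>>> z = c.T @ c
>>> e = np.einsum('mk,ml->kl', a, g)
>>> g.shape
(11, 5)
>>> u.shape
(11, 13)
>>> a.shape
(11, 13)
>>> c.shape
(11, 13)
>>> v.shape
(13, 5)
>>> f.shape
(11,)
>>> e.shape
(13, 5)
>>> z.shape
(13, 13)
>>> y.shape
()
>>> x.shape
(11, 5)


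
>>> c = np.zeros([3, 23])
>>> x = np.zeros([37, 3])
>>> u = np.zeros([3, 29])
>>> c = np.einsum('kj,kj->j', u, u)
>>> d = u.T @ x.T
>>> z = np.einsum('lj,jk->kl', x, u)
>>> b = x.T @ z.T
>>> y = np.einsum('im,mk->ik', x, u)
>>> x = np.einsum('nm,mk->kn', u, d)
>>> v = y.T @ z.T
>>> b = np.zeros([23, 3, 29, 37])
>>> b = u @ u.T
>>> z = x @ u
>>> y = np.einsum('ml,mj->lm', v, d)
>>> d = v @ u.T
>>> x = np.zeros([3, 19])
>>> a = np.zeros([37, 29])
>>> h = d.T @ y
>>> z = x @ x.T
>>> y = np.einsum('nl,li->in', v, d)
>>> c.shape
(29,)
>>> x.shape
(3, 19)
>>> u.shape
(3, 29)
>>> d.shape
(29, 3)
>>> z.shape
(3, 3)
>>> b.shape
(3, 3)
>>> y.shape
(3, 29)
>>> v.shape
(29, 29)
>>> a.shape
(37, 29)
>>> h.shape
(3, 29)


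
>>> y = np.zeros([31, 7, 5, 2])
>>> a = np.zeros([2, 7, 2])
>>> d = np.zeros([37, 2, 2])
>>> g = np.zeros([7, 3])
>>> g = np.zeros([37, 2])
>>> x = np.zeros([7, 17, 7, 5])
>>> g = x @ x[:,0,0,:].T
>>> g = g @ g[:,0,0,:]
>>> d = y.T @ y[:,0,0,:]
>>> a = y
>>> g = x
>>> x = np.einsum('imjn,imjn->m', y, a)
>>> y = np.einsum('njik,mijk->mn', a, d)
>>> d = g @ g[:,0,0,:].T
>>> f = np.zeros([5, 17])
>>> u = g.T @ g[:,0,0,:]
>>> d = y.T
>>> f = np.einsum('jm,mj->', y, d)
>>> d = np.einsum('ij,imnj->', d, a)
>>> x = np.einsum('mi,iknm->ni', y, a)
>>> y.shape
(2, 31)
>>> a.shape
(31, 7, 5, 2)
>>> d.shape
()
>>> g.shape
(7, 17, 7, 5)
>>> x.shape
(5, 31)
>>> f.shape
()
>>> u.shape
(5, 7, 17, 5)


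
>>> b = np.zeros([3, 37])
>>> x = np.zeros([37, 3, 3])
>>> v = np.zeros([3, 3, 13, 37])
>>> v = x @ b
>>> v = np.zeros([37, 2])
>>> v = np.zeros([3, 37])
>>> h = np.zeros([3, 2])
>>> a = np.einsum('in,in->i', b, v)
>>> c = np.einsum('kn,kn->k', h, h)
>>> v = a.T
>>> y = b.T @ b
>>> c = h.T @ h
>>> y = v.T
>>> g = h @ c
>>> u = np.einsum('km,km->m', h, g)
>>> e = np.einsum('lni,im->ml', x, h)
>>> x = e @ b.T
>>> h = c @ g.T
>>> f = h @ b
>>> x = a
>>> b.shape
(3, 37)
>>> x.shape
(3,)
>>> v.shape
(3,)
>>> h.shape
(2, 3)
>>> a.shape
(3,)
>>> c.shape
(2, 2)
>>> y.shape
(3,)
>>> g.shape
(3, 2)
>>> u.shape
(2,)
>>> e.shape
(2, 37)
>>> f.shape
(2, 37)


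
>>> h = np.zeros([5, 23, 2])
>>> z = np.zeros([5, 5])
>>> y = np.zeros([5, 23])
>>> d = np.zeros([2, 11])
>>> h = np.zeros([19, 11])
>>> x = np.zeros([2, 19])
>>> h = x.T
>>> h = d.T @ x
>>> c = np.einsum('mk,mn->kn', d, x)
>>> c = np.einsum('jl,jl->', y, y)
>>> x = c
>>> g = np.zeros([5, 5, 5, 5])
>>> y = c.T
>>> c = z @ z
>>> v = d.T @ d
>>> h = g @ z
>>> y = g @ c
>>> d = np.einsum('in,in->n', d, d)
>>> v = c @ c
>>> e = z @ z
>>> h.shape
(5, 5, 5, 5)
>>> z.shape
(5, 5)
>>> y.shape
(5, 5, 5, 5)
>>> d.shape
(11,)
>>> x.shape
()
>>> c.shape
(5, 5)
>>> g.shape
(5, 5, 5, 5)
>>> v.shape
(5, 5)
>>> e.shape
(5, 5)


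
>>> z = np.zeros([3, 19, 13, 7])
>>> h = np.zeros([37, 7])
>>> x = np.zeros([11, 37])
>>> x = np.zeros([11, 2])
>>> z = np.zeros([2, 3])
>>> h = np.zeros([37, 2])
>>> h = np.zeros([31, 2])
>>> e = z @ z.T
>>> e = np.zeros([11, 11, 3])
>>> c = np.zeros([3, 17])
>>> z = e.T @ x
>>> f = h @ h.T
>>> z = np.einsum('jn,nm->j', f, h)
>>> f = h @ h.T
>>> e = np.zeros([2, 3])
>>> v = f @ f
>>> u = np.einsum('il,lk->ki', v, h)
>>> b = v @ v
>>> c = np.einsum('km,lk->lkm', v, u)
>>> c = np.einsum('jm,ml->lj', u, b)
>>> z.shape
(31,)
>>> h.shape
(31, 2)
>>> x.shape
(11, 2)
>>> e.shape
(2, 3)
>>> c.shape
(31, 2)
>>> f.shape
(31, 31)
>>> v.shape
(31, 31)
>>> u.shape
(2, 31)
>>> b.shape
(31, 31)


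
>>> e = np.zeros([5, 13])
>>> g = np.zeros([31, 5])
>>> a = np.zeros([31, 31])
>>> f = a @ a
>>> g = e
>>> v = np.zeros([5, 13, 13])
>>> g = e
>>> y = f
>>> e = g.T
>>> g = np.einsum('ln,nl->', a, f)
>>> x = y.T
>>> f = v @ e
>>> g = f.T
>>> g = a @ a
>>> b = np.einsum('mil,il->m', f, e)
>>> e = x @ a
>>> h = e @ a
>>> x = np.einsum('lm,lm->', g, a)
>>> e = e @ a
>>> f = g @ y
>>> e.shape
(31, 31)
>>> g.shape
(31, 31)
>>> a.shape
(31, 31)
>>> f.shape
(31, 31)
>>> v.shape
(5, 13, 13)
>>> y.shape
(31, 31)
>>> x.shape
()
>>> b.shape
(5,)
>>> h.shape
(31, 31)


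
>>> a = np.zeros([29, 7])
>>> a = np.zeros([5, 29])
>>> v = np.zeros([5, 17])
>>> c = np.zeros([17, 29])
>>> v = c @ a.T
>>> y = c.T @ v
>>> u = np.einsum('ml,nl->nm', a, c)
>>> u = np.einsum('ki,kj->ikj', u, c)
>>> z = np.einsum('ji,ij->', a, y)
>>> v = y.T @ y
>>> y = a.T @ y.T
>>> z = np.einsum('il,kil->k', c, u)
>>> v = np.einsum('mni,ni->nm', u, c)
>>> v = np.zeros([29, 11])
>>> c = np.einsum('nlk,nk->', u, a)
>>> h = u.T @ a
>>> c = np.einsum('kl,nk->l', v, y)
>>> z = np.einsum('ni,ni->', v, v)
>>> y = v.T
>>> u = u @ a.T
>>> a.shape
(5, 29)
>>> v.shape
(29, 11)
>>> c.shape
(11,)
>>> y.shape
(11, 29)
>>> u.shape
(5, 17, 5)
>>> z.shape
()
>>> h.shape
(29, 17, 29)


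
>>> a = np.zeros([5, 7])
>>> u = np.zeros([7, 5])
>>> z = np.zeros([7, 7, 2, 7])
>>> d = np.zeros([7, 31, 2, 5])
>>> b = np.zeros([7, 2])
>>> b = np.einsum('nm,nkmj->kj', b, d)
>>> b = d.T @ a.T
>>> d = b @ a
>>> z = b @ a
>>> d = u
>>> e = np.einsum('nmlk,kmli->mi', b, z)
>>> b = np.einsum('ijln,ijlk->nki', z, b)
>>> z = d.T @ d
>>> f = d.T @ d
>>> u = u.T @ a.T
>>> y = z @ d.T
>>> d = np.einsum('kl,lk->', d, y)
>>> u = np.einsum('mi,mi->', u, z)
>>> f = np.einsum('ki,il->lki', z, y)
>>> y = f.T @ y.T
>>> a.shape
(5, 7)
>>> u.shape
()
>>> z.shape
(5, 5)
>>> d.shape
()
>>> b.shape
(7, 5, 5)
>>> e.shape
(2, 7)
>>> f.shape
(7, 5, 5)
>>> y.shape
(5, 5, 5)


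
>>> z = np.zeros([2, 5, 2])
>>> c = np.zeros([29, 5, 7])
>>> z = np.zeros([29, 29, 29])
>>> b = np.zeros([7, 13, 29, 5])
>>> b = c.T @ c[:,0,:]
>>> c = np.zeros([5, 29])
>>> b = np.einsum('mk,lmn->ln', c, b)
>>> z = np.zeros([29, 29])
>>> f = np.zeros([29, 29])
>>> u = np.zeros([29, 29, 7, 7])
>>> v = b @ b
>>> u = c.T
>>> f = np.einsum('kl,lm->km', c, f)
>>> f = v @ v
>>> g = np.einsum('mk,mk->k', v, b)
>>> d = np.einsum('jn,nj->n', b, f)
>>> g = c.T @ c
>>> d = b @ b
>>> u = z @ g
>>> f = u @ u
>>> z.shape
(29, 29)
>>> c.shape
(5, 29)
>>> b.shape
(7, 7)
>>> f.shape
(29, 29)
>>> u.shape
(29, 29)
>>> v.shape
(7, 7)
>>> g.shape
(29, 29)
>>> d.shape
(7, 7)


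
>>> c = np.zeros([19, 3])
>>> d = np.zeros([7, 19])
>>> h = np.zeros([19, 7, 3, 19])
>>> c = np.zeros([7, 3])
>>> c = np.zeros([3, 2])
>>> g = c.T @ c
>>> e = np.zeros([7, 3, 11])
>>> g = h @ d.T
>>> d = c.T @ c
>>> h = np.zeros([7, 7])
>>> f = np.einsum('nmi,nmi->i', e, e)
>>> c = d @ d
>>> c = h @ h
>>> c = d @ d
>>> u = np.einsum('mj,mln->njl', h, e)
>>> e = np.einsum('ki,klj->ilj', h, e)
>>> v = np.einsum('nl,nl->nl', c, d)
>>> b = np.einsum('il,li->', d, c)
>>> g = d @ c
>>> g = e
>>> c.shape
(2, 2)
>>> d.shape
(2, 2)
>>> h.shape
(7, 7)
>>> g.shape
(7, 3, 11)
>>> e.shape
(7, 3, 11)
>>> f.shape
(11,)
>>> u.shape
(11, 7, 3)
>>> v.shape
(2, 2)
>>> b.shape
()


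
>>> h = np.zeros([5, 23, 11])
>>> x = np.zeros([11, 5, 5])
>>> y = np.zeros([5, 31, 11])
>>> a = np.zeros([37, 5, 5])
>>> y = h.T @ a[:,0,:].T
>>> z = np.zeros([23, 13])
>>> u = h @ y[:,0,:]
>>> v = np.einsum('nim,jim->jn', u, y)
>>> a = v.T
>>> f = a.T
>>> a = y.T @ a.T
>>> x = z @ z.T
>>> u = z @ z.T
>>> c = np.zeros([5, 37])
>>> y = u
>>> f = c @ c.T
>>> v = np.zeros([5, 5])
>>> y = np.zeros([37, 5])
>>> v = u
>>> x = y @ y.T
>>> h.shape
(5, 23, 11)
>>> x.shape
(37, 37)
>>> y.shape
(37, 5)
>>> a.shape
(37, 23, 5)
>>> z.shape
(23, 13)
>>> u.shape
(23, 23)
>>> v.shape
(23, 23)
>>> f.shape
(5, 5)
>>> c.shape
(5, 37)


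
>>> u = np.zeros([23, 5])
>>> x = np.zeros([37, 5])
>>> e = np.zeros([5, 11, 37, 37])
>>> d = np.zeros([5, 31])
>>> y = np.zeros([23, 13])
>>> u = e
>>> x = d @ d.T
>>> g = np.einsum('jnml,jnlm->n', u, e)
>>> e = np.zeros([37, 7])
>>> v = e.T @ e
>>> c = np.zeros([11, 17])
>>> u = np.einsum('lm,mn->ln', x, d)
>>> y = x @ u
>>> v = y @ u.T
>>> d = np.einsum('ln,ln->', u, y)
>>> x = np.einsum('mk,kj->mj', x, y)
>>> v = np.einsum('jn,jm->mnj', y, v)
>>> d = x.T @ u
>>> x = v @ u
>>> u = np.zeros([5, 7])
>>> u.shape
(5, 7)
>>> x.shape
(5, 31, 31)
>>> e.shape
(37, 7)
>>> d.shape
(31, 31)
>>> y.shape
(5, 31)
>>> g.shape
(11,)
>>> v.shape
(5, 31, 5)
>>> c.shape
(11, 17)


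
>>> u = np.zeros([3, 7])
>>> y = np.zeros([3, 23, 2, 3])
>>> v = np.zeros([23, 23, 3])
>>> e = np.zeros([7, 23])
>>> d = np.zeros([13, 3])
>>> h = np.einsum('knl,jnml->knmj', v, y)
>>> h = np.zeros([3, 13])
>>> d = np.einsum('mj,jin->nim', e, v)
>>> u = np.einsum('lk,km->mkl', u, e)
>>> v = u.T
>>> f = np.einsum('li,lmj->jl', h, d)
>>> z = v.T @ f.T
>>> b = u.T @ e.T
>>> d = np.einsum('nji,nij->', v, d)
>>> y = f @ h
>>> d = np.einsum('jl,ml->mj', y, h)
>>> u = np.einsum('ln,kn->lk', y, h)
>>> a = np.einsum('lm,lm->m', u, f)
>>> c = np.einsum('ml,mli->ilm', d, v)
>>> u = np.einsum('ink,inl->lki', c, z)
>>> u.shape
(7, 3, 23)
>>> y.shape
(7, 13)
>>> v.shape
(3, 7, 23)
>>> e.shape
(7, 23)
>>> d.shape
(3, 7)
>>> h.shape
(3, 13)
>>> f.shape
(7, 3)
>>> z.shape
(23, 7, 7)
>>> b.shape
(3, 7, 7)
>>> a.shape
(3,)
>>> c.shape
(23, 7, 3)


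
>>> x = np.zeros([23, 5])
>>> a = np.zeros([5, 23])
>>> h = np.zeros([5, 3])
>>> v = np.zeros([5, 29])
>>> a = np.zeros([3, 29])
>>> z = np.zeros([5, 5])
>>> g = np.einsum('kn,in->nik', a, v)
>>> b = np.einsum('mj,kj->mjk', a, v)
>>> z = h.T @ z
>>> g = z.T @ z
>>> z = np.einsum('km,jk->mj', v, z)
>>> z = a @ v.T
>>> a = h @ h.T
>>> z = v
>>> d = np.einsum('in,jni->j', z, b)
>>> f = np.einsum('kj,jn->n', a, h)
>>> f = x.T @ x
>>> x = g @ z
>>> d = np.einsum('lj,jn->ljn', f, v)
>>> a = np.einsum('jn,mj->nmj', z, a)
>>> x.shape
(5, 29)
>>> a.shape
(29, 5, 5)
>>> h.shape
(5, 3)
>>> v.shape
(5, 29)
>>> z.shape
(5, 29)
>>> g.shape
(5, 5)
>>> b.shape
(3, 29, 5)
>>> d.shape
(5, 5, 29)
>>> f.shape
(5, 5)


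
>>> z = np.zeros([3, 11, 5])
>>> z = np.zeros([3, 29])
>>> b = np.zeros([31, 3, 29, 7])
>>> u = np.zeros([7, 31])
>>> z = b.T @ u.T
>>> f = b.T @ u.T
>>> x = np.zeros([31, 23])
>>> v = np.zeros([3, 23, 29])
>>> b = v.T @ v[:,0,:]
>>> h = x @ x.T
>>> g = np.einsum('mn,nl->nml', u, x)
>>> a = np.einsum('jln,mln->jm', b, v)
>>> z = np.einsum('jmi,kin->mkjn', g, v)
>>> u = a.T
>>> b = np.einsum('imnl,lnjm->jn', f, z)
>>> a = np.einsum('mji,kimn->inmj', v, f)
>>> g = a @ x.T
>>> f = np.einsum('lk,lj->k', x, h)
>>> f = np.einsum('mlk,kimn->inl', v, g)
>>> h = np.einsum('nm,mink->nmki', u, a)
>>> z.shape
(7, 3, 31, 29)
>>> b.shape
(31, 3)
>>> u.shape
(3, 29)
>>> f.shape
(7, 31, 23)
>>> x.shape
(31, 23)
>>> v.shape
(3, 23, 29)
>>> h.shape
(3, 29, 23, 7)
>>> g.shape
(29, 7, 3, 31)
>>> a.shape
(29, 7, 3, 23)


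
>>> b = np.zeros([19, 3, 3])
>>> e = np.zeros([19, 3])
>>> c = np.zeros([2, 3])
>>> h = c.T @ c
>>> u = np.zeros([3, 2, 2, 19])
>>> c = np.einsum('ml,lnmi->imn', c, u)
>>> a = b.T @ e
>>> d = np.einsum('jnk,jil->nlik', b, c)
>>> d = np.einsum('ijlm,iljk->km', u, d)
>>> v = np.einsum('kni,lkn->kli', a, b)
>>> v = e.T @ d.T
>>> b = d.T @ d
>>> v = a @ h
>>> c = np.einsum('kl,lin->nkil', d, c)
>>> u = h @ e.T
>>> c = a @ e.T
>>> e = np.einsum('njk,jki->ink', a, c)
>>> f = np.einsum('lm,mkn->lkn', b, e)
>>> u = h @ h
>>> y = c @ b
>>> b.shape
(19, 19)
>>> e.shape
(19, 3, 3)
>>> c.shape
(3, 3, 19)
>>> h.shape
(3, 3)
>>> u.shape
(3, 3)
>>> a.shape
(3, 3, 3)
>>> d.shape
(3, 19)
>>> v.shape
(3, 3, 3)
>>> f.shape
(19, 3, 3)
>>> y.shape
(3, 3, 19)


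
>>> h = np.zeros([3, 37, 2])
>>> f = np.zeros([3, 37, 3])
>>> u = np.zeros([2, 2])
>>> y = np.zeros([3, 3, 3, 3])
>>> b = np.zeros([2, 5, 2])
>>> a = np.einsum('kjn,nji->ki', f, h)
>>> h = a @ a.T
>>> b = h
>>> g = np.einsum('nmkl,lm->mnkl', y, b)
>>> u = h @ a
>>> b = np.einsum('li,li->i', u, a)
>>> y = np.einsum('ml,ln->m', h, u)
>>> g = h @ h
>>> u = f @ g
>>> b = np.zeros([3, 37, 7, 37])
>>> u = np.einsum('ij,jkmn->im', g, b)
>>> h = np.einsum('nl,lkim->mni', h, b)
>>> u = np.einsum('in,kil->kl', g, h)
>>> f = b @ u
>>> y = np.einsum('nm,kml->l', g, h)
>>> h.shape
(37, 3, 7)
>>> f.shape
(3, 37, 7, 7)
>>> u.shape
(37, 7)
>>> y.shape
(7,)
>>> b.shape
(3, 37, 7, 37)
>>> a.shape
(3, 2)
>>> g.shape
(3, 3)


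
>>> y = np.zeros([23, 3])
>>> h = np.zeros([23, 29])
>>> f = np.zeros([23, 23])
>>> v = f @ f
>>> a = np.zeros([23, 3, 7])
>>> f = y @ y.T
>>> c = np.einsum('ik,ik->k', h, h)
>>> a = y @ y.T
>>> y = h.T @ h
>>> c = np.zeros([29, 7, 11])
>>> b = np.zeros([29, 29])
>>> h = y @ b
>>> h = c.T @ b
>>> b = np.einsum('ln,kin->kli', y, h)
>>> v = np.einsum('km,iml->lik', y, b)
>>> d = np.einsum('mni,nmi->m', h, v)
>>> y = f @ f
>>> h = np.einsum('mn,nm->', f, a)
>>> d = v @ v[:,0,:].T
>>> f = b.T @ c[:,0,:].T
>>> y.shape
(23, 23)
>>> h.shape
()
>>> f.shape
(7, 29, 29)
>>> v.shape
(7, 11, 29)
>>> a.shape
(23, 23)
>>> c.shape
(29, 7, 11)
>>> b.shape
(11, 29, 7)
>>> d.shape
(7, 11, 7)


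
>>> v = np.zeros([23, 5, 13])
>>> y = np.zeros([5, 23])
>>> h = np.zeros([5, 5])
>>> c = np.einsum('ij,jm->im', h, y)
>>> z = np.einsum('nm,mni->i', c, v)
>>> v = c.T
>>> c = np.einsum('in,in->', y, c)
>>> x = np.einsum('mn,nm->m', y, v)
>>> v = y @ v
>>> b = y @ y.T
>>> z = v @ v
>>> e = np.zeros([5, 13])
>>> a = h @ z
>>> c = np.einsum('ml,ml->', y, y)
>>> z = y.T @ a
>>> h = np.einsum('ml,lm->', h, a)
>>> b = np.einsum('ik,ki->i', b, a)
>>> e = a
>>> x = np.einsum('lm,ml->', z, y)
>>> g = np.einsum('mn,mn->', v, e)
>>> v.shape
(5, 5)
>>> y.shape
(5, 23)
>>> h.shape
()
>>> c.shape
()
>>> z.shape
(23, 5)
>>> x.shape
()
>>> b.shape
(5,)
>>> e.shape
(5, 5)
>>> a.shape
(5, 5)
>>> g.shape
()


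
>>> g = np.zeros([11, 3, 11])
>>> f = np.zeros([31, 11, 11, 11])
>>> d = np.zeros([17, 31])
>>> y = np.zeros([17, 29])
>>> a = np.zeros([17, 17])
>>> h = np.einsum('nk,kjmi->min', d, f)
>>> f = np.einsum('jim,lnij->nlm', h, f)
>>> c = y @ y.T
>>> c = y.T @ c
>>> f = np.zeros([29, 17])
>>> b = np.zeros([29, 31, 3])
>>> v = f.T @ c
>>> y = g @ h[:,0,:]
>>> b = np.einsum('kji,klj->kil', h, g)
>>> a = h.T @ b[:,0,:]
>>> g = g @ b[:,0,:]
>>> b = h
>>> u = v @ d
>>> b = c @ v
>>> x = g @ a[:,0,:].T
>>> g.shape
(11, 3, 3)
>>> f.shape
(29, 17)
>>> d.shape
(17, 31)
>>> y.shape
(11, 3, 17)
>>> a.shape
(17, 11, 3)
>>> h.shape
(11, 11, 17)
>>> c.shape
(29, 17)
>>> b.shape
(29, 17)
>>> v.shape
(17, 17)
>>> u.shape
(17, 31)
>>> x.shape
(11, 3, 17)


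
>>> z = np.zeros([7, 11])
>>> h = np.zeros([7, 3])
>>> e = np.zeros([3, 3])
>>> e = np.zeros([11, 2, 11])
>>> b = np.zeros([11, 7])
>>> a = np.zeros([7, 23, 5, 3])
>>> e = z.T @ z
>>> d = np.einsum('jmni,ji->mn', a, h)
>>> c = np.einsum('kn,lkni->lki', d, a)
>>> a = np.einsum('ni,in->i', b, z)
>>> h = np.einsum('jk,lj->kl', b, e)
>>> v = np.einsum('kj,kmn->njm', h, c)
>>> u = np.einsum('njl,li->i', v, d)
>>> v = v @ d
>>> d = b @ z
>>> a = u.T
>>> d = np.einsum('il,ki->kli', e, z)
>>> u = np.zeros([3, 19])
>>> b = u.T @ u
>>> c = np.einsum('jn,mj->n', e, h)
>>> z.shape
(7, 11)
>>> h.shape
(7, 11)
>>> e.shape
(11, 11)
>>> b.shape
(19, 19)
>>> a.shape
(5,)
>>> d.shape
(7, 11, 11)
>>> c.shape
(11,)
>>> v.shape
(3, 11, 5)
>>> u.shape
(3, 19)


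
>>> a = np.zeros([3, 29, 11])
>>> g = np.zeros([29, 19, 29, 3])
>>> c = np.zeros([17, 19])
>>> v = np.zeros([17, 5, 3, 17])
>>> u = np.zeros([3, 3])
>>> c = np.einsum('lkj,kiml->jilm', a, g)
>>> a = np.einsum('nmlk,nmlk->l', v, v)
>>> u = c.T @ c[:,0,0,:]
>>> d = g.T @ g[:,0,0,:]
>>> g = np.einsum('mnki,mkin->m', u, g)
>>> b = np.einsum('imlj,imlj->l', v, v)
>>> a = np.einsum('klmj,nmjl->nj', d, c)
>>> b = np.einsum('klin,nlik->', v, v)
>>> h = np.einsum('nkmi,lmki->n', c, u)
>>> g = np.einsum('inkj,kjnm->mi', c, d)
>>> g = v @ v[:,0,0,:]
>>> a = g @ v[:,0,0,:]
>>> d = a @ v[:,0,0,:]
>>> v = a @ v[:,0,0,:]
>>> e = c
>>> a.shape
(17, 5, 3, 17)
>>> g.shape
(17, 5, 3, 17)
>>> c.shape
(11, 19, 3, 29)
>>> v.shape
(17, 5, 3, 17)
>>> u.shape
(29, 3, 19, 29)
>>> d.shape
(17, 5, 3, 17)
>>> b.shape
()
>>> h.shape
(11,)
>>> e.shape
(11, 19, 3, 29)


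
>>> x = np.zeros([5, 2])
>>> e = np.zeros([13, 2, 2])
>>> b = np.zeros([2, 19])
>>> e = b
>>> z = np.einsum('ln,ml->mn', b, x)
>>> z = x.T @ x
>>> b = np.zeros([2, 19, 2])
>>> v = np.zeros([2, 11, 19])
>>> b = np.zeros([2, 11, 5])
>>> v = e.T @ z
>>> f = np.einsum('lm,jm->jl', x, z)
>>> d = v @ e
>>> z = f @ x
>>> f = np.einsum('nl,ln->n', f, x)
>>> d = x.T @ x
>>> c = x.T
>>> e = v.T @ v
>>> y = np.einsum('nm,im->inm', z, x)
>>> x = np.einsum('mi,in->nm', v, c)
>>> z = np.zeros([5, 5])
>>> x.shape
(5, 19)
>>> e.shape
(2, 2)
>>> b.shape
(2, 11, 5)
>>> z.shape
(5, 5)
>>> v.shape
(19, 2)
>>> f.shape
(2,)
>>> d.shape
(2, 2)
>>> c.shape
(2, 5)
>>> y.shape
(5, 2, 2)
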